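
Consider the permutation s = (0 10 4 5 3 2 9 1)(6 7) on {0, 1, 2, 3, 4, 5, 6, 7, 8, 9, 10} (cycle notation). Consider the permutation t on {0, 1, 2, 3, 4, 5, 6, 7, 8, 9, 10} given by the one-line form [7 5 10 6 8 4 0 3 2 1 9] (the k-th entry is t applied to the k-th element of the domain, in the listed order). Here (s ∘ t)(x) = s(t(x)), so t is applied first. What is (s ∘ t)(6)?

First apply t: t(6) = 0, then s(0) = 10. Thus (s ∘ t)(6) = 10.

10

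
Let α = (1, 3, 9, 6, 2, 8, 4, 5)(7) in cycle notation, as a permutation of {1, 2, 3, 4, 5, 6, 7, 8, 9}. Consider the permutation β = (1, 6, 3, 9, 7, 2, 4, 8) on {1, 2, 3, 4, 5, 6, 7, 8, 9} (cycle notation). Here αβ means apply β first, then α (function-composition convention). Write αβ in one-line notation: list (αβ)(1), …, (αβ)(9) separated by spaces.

2 5 6 4 1 9 8 3 7

(αβ)(x) = α(β(x)). Computing each image: α(β(1)) = α(6) = 2, α(β(2)) = α(4) = 5, α(β(3)) = α(9) = 6, α(β(4)) = α(8) = 4, α(β(5)) = α(5) = 1, α(β(6)) = α(3) = 9, α(β(7)) = α(2) = 8, α(β(8)) = α(1) = 3, α(β(9)) = α(7) = 7.
Hence αβ = [2 5 6 4 1 9 8 3 7].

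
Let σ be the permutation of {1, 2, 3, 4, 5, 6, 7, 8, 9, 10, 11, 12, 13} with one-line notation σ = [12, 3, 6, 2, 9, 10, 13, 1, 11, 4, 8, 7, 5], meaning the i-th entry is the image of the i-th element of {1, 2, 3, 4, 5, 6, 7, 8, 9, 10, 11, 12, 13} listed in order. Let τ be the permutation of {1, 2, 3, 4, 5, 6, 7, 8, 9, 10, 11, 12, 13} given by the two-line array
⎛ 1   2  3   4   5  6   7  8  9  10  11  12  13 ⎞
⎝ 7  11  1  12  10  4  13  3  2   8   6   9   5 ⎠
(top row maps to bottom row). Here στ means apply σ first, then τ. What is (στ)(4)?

σ(4) = 2, then τ(2) = 11; composing gives (στ)(4) = 11.

11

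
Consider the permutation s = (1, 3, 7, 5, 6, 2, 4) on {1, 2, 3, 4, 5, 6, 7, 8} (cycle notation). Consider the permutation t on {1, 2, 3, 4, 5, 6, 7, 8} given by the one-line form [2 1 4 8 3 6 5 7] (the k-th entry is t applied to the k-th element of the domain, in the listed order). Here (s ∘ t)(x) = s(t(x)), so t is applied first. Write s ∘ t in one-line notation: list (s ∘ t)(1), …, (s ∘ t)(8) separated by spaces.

4 3 1 8 7 2 6 5

Chase each element through t then s: 1 → 2 → 4; 2 → 1 → 3; 3 → 4 → 1; 4 → 8 → 8; 5 → 3 → 7; 6 → 6 → 2; 7 → 5 → 6; 8 → 7 → 5.
So s ∘ t in one-line form is 4 3 1 8 7 2 6 5.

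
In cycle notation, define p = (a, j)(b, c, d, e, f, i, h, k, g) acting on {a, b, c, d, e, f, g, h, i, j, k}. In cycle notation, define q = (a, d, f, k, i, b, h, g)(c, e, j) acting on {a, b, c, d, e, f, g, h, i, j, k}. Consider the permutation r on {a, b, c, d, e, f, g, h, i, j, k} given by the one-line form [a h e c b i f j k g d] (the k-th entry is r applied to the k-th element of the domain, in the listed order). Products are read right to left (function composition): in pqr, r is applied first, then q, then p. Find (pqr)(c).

Chase c: r(c) = e; q(e) = j; p(j) = a. Hence (pqr)(c) = a.

a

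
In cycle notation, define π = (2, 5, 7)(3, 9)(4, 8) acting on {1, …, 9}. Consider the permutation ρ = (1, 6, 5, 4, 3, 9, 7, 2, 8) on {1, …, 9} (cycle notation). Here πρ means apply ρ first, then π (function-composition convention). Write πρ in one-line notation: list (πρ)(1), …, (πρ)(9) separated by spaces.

Chase each element through ρ then π: 1 → 6 → 6; 2 → 8 → 4; 3 → 9 → 3; 4 → 3 → 9; 5 → 4 → 8; 6 → 5 → 7; 7 → 2 → 5; 8 → 1 → 1; 9 → 7 → 2.
Collecting the images, πρ = [6 4 3 9 8 7 5 1 2].

6 4 3 9 8 7 5 1 2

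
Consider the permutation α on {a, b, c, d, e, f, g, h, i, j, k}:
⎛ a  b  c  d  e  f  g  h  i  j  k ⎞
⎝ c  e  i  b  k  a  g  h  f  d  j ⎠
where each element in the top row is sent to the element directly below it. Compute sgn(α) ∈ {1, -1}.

In disjoint-cycle form the cycle lengths are 5, 4, 1, 1.
A cycle of length ℓ contributes ℓ−1 transpositions, so α is a product of 4 + 3 = 7 transpositions — odd.

-1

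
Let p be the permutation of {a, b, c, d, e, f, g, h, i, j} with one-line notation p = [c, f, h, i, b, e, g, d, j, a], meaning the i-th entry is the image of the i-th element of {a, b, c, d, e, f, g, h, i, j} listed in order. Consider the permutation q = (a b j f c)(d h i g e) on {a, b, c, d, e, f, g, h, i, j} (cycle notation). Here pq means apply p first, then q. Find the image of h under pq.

h

(pq)(h) = q(p(h)). p(h) = d, then q(d) = h. So (pq)(h) = h.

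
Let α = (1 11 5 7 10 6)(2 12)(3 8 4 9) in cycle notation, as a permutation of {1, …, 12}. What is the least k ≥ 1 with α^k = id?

The disjoint cycles have lengths 6, 4, 2.
The order is lcm(6, 4, 2) = 12.

12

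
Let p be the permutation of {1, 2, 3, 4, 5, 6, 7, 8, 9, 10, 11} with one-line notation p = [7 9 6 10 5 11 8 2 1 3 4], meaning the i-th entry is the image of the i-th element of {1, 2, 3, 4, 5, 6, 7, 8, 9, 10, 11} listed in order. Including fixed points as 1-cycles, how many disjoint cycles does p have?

3

The cycle decomposition is (1 7 8 2 9)(3 6 11 4 10)(5), which has 3 cycles (counting 1-cycles).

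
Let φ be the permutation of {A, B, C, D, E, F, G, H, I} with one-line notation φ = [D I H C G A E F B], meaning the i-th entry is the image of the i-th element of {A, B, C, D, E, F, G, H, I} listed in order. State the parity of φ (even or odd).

even

In disjoint-cycle form the cycle lengths are 5, 2, 2.
A cycle of length ℓ contributes ℓ−1 transpositions, so φ is a product of 4 + 1 + 1 = 6 transpositions — even.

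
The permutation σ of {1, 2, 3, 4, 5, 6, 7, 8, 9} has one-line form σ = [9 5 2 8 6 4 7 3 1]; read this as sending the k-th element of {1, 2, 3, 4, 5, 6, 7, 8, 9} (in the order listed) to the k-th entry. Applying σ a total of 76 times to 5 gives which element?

3

Tracing 5 → 6 → … returns to 5 after 6 steps, so 5 lies in a 6-cycle (2 5 6 4 8 3).
On a 6-cycle, σ^6 is the identity, so σ^76 = σ^4 there (76 ≡ 4 mod 6).
Advancing 4 steps from 5: 5 → 6 → 4 → 8 → 3.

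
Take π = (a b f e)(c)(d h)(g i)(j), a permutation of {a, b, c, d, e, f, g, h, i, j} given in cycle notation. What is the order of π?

4

The cycle type of π is (4, 2, 2, 1, 1).
The order of π is the least common multiple of its cycle lengths: lcm(4, 2, 2) = 4.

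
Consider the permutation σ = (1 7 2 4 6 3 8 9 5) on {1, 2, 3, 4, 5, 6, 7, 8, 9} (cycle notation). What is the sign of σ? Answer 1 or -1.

1

The cycle lengths are 9.
A cycle of length ℓ contributes ℓ−1 transpositions, so σ is a product of 8 transpositions — even.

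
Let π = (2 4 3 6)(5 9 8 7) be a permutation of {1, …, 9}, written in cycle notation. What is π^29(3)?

6

3 lies in the 4-cycle (2 4 3 6).
Powers repeat with period 4 on this cycle, and 29 mod 4 = 1, so π^29(3) = π^1(3).
Stepping 1 place around the cycle: 3 → 6.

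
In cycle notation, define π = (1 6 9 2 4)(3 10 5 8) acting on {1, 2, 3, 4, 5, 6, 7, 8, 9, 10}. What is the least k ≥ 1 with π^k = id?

The disjoint cycles have lengths 5, 4, 1.
The order of π is the least common multiple of its cycle lengths: lcm(5, 4) = 20.

20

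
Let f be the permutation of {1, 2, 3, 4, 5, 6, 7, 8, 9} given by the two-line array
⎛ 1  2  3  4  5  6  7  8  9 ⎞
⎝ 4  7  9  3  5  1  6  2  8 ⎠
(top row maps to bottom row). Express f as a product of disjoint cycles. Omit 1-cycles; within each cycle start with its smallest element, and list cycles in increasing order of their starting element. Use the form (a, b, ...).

Iterating f from 1 gives 1 → 4 → 3 → 9 → 8 → 2 → 7 → 6 → 1; that is the 8-cycle (1, 4, 3, 9, 8, 2, 7, 6).
Continuing from each remaining unvisited element yields (1, 4, 3, 9, 8, 2, 7, 6).

(1, 4, 3, 9, 8, 2, 7, 6)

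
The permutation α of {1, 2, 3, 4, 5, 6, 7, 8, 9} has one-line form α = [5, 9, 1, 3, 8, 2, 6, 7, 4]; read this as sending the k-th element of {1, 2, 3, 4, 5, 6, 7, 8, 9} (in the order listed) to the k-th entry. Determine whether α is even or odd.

even

In disjoint-cycle form the cycle lengths are 9.
A cycle is odd iff its length is even; α has 0 even-length cycles, so sgn(α) = (−1)^0 and α is even.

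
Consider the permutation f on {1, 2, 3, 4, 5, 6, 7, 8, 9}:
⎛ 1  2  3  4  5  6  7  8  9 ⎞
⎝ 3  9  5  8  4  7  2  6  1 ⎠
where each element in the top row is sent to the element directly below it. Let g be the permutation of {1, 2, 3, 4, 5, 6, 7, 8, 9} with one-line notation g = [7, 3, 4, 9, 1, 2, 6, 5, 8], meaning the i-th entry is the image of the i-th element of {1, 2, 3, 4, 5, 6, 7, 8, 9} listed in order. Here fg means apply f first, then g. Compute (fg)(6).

(fg)(6) = g(f(6)). f(6) = 7, then g(7) = 6. So (fg)(6) = 6.

6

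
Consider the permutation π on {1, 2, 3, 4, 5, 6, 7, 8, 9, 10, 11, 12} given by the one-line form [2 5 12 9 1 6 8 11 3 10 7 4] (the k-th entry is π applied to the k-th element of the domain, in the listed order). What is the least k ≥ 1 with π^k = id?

12

Writing π as disjoint cycles, the cycle lengths are 4, 3, 3, 1, 1.
The order of π is the least common multiple of its cycle lengths: lcm(4, 3, 3) = 12.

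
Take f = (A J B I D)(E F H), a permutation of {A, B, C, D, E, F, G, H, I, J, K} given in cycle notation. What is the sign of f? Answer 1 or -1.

The cycle lengths are 5, 3, 1, 1, 1.
A cycle of length ℓ contributes ℓ−1 transpositions, so f is a product of 4 + 2 = 6 transpositions — even.

1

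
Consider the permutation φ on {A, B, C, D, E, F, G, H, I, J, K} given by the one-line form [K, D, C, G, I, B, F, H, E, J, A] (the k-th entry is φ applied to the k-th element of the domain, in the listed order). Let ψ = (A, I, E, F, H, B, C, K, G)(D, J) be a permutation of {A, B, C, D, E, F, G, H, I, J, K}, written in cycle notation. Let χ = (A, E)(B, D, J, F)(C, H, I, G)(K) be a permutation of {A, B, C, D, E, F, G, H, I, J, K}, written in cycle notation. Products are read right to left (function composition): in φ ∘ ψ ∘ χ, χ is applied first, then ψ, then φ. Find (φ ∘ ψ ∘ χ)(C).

D

Apply the permutations in order: χ(C) = H, then ψ(H) = B, then φ(B) = D. So (φ ∘ ψ ∘ χ)(C) = D.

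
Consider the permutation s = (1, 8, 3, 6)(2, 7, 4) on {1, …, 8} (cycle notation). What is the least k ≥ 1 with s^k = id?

The disjoint cycles have lengths 4, 3, 1.
The order of s is the least common multiple of its cycle lengths: lcm(4, 3) = 12.

12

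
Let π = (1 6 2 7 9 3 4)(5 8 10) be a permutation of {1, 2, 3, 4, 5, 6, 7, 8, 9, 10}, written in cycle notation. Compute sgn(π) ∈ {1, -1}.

The cycle lengths are 7, 3.
A cycle of length ℓ contributes ℓ−1 transpositions, so π is a product of 6 + 2 = 8 transpositions — even.

1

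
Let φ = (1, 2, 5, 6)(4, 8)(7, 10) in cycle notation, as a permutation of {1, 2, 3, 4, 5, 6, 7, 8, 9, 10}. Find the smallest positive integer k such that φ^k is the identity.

The disjoint cycles have lengths 4, 2, 2, 1, 1.
The order of φ is the least common multiple of its cycle lengths: lcm(4, 2, 2) = 4.

4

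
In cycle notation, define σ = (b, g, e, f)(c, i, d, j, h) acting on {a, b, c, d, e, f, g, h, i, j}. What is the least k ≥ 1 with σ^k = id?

The cycle type of σ is (5, 4, 1).
The order is lcm(5, 4) = 20.

20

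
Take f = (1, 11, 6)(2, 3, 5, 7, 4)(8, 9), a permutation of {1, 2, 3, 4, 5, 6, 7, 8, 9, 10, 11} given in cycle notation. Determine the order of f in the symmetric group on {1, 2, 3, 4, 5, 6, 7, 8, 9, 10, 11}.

30

The disjoint cycles have lengths 5, 3, 2, 1.
The order of f is the least common multiple of its cycle lengths: lcm(5, 3, 2) = 30.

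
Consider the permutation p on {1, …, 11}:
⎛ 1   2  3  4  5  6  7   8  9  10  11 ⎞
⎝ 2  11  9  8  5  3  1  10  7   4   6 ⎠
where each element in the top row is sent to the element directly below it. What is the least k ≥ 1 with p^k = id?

21

Decomposing into disjoint cycles gives cycle lengths 7, 3, 1.
The order is lcm(7, 3) = 21.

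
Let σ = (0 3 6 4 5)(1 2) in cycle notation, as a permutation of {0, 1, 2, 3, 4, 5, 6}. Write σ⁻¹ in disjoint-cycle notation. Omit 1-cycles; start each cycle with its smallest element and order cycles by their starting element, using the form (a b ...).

(0 5 4 6 3)(1 2)

If σ sends a → b within a cycle, σ⁻¹ sends b → a; equivalently, reverse each cycle.
Reversing each cycle of σ and rotating so the smallest element leads gives (0 5 4 6 3)(1 2).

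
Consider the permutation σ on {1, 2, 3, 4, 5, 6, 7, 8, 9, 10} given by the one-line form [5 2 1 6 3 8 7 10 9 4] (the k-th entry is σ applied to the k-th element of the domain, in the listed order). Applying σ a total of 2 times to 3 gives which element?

5

Tracing 3 → 1 → … returns to 3 after 3 steps, so 3 lies in a 3-cycle (1 5 3).
Stepping 2 places around the cycle: 3 → 1 → 5.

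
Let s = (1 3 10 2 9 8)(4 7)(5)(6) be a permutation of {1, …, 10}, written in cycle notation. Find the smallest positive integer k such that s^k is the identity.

6

The cycle type of s is (6, 2, 1, 1).
Since disjoint cycles commute, ord(s) = lcm(6, 2) = 6.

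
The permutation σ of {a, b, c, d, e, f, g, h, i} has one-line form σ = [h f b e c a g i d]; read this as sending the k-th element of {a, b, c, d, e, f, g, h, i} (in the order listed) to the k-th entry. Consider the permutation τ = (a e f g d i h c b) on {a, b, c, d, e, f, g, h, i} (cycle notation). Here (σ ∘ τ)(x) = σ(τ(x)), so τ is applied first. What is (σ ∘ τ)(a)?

c

τ(a) = e, then σ(e) = c; composing gives (σ ∘ τ)(a) = c.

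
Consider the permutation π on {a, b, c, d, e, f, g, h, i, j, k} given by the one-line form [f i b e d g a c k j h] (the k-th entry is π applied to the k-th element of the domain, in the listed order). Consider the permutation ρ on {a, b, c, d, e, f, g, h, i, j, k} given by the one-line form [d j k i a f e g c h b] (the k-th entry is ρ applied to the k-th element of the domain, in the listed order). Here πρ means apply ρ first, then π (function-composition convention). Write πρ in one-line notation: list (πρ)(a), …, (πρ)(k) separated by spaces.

Chase each element through ρ then π: a → d → e; b → j → j; c → k → h; d → i → k; e → a → f; f → f → g; g → e → d; h → g → a; i → c → b; j → h → c; k → b → i.
Collecting the images, πρ = [e j h k f g d a b c i].

e j h k f g d a b c i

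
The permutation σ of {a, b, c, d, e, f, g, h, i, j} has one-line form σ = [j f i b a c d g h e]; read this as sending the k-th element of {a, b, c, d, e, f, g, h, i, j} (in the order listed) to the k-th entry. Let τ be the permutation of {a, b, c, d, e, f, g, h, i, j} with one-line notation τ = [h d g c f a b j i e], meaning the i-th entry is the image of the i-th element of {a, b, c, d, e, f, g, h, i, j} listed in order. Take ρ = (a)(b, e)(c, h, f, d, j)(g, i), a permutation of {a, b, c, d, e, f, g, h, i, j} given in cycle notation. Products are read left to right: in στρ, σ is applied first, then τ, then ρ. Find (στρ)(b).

a

(στρ)(b) = ρ(τ(σ(b))). σ(b) = f, then τ(f) = a, then ρ(a) = a, so the result is a.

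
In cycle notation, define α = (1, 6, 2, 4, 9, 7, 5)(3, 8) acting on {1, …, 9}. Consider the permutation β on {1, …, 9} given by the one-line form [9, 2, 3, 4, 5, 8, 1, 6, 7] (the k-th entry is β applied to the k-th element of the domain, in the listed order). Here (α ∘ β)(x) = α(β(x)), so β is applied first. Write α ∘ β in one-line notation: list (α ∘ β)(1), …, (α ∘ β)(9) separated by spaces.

7 4 8 9 1 3 6 2 5

Chase each element through β then α: 1 → 9 → 7; 2 → 2 → 4; 3 → 3 → 8; 4 → 4 → 9; 5 → 5 → 1; 6 → 8 → 3; 7 → 1 → 6; 8 → 6 → 2; 9 → 7 → 5.
So α ∘ β in one-line form is 7 4 8 9 1 3 6 2 5.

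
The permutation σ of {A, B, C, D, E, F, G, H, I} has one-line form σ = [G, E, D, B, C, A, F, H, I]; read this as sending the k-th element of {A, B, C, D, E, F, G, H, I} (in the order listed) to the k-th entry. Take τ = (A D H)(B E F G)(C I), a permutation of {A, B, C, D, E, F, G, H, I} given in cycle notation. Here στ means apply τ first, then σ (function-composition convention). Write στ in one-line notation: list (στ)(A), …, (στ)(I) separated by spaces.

B C I H A F E G D

(στ)(x) = σ(τ(x)). Computing each image: σ(τ(A)) = σ(D) = B, σ(τ(B)) = σ(E) = C, σ(τ(C)) = σ(I) = I, σ(τ(D)) = σ(H) = H, σ(τ(E)) = σ(F) = A, σ(τ(F)) = σ(G) = F, σ(τ(G)) = σ(B) = E, σ(τ(H)) = σ(A) = G, σ(τ(I)) = σ(C) = D.
Hence στ = [B C I H A F E G D].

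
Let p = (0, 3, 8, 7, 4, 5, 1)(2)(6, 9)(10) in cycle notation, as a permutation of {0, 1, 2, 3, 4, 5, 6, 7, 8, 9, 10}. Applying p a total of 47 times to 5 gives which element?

5 lies in the 7-cycle (0, 3, 8, 7, 4, 5, 1).
On a 7-cycle, p^7 is the identity, so p^47 = p^5 there (47 ≡ 5 mod 7).
Stepping 5 places around the cycle: 5 → 1 → 0 → 3 → 8 → 7.

7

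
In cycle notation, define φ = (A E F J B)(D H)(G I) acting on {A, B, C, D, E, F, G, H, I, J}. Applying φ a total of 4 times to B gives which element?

B lies in the 5-cycle (A E F J B).
Advancing 4 steps from B: B → A → E → F → J.

J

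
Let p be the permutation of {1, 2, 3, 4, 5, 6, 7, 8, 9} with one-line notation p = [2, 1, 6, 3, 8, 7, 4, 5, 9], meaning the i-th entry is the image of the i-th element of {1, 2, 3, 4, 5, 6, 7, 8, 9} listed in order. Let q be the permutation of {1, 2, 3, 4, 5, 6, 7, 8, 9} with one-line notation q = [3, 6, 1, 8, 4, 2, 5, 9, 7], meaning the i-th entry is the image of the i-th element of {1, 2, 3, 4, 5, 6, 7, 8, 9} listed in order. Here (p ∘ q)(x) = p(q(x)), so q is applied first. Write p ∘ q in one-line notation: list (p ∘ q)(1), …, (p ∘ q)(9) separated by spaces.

Chase each element through q then p: 1 → 3 → 6; 2 → 6 → 7; 3 → 1 → 2; 4 → 8 → 5; 5 → 4 → 3; 6 → 2 → 1; 7 → 5 → 8; 8 → 9 → 9; 9 → 7 → 4.
So p ∘ q in one-line form is 6 7 2 5 3 1 8 9 4.

6 7 2 5 3 1 8 9 4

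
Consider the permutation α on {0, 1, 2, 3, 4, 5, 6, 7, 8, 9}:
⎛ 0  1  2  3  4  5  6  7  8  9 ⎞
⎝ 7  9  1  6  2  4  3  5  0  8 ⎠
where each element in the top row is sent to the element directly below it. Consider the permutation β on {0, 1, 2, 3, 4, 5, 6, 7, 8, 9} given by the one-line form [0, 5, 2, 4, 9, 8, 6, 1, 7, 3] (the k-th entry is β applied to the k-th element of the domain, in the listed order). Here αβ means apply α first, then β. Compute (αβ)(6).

α(6) = 3, then β(3) = 4; composing gives (αβ)(6) = 4.

4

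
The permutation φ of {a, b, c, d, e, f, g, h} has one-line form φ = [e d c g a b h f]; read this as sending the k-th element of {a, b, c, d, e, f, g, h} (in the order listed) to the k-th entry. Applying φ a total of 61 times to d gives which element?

Tracing d → g → … returns to d after 5 steps, so d lies in a 5-cycle (b, d, g, h, f).
Powers repeat with period 5 on this cycle, and 61 mod 5 = 1, so φ^61(d) = φ^1(d).
Stepping 1 place around the cycle: d → g.

g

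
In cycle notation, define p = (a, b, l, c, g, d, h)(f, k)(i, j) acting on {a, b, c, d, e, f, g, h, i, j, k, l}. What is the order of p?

14

The cycle type of p is (7, 2, 2, 1).
The order is lcm(7, 2, 2) = 14.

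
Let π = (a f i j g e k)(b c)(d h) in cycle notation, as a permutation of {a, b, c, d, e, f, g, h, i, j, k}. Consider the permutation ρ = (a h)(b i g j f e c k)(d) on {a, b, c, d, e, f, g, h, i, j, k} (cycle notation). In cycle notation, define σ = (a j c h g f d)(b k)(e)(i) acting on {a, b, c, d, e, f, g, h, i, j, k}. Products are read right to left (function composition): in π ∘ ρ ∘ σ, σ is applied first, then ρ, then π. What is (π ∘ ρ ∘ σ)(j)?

a

Chase j: σ(j) = c; ρ(c) = k; π(k) = a. Hence (π ∘ ρ ∘ σ)(j) = a.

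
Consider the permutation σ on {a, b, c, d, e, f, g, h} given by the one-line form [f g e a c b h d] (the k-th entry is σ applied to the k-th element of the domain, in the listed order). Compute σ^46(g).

Tracing g → h → … returns to g after 6 steps, so g lies in a 6-cycle (a, f, b, g, h, d).
On a 6-cycle, σ^6 is the identity, so σ^46 = σ^4 there (46 ≡ 4 mod 6).
Advancing 4 steps from g: g → h → d → a → f.

f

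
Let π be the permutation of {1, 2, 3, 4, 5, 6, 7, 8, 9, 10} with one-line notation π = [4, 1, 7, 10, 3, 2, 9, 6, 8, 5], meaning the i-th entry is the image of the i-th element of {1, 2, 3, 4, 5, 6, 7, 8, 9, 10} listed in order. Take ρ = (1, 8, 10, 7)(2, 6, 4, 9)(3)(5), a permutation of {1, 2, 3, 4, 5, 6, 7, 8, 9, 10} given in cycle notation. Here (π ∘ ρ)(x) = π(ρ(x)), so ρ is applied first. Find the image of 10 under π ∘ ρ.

9

First apply ρ: ρ(10) = 7, then π(7) = 9. Thus (π ∘ ρ)(10) = 9.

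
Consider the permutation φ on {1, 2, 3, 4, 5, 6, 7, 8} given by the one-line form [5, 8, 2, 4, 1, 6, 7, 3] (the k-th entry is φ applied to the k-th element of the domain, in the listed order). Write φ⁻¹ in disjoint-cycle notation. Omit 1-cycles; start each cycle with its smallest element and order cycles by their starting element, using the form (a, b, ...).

(1, 5)(2, 3, 8)

First write φ in disjoint cycles: (1, 5)(2, 8, 3).
The inverse reverses every cycle; in canonical form, φ⁻¹ = (1, 5)(2, 3, 8).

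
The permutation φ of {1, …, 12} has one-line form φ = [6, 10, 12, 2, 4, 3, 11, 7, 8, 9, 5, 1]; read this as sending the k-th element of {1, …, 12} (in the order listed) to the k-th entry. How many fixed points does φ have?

No element satisfies φ(x) = x, so there are 0 fixed points.

0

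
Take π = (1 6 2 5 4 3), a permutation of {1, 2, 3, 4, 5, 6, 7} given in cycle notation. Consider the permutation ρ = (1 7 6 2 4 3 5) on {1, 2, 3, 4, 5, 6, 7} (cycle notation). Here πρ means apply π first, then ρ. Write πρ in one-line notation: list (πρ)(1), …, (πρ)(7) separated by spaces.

2 1 7 5 3 4 6

(πρ)(x) = ρ(π(x)). Computing each image: ρ(π(1)) = ρ(6) = 2, ρ(π(2)) = ρ(5) = 1, ρ(π(3)) = ρ(1) = 7, ρ(π(4)) = ρ(3) = 5, ρ(π(5)) = ρ(4) = 3, ρ(π(6)) = ρ(2) = 4, ρ(π(7)) = ρ(7) = 6.
Hence πρ = [2 1 7 5 3 4 6].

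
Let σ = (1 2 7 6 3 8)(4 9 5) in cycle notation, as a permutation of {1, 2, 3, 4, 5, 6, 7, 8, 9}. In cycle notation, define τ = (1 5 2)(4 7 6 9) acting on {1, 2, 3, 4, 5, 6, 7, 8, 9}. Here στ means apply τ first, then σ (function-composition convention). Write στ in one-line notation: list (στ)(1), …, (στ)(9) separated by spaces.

4 2 8 6 7 5 3 1 9

For each element, apply τ then σ: 1 → 5 → 4; 2 → 1 → 2; 3 → 3 → 8; 4 → 7 → 6; 5 → 2 → 7; 6 → 9 → 5; 7 → 6 → 3; 8 → 8 → 1; 9 → 4 → 9.
Collecting the images, στ = [4 2 8 6 7 5 3 1 9].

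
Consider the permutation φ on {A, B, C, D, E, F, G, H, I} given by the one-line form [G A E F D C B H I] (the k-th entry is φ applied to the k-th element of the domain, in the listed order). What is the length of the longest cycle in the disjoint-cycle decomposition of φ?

Decomposing into disjoint cycles gives (A, G, B)(C, E, D, F); the longest has length 4.

4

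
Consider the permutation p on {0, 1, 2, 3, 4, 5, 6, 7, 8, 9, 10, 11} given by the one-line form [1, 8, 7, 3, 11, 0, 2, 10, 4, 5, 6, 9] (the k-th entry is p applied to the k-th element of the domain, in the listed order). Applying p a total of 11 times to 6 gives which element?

Tracing 6 → 2 → … returns to 6 after 4 steps, so 6 lies in a 4-cycle (2, 7, 10, 6).
Since the cycle has length 4, p^11 acts on it the same as p^3 (11 mod 4 = 3).
Advancing 3 steps from 6: 6 → 2 → 7 → 10.

10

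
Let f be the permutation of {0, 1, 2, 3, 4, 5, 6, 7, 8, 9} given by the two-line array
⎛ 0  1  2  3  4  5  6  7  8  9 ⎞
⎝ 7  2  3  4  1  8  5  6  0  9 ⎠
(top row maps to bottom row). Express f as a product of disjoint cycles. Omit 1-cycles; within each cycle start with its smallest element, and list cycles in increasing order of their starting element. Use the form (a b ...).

Iterating f from 0 gives 0 → 7 → 6 → 5 → 8 → 0; that is the 5-cycle (0 7 6 5 8).
Repeating from the next unused element and collecting all non-trivial cycles gives (0 7 6 5 8)(1 2 3 4).

(0 7 6 5 8)(1 2 3 4)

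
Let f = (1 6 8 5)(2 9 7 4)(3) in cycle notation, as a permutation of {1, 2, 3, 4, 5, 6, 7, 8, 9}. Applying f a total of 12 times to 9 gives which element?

9

9 lies in the 4-cycle (2 9 7 4).
Since the cycle has length 4, f^12 acts on it the same as f^0 (12 mod 4 = 0).
So f^12(9) = 9.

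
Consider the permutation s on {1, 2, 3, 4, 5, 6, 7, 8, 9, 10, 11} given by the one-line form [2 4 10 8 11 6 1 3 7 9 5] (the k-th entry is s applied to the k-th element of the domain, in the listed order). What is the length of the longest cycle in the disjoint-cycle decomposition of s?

Decomposing into disjoint cycles gives (1, 2, 4, 8, 3, 10, 9, 7)(5, 11); the longest has length 8.

8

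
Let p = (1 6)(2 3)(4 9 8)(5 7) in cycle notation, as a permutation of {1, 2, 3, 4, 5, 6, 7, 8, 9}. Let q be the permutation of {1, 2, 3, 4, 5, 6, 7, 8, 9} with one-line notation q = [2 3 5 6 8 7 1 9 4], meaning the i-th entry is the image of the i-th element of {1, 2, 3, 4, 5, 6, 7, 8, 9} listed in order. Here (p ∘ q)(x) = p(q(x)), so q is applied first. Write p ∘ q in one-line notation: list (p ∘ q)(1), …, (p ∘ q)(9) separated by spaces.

Chase each element through q then p: 1 → 2 → 3; 2 → 3 → 2; 3 → 5 → 7; 4 → 6 → 1; 5 → 8 → 4; 6 → 7 → 5; 7 → 1 → 6; 8 → 9 → 8; 9 → 4 → 9.
Collecting the images, p ∘ q = [3 2 7 1 4 5 6 8 9].

3 2 7 1 4 5 6 8 9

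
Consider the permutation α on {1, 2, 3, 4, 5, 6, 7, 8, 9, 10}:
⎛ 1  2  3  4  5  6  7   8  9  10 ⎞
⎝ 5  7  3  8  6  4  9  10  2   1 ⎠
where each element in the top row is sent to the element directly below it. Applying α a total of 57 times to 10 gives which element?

Tracing 10 → 1 → … returns to 10 after 6 steps, so 10 lies in a 6-cycle (1, 5, 6, 4, 8, 10).
Since the cycle has length 6, α^57 acts on it the same as α^3 (57 mod 6 = 3).
Stepping 3 places around the cycle: 10 → 1 → 5 → 6.

6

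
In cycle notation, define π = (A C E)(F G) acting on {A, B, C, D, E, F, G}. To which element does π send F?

G

In the cycle (F G), F is followed by G, so π(F) = G.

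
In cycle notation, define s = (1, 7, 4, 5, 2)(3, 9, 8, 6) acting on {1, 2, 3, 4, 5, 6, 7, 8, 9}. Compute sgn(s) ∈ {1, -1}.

The cycle lengths are 5, 4.
A cycle is odd iff its length is even; s has 1 even-length cycle, so sgn(s) = (−1)^1 and s is odd.

-1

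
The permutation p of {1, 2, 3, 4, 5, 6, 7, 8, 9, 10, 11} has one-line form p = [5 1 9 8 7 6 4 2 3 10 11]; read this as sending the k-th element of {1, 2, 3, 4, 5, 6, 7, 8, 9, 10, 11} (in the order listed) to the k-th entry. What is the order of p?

Decomposing into disjoint cycles gives cycle lengths 6, 2, 1, 1, 1.
The order of p is the least common multiple of its cycle lengths: lcm(6, 2) = 6.

6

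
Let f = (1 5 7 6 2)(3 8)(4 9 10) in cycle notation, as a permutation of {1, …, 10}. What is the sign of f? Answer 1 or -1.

-1

The cycle lengths are 5, 3, 2.
A cycle is odd iff its length is even; f has 1 even-length cycle, so sgn(f) = (−1)^1 and f is odd.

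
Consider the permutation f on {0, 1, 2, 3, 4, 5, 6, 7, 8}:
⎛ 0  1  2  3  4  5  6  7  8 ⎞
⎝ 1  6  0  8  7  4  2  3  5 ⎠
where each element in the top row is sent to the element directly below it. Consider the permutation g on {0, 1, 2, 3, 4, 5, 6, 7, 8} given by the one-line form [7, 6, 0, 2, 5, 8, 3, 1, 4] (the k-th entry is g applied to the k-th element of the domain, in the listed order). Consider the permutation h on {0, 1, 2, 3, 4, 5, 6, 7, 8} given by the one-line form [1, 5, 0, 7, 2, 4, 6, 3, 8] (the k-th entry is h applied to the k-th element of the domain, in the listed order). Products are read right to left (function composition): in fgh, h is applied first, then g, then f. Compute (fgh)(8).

7

Apply the permutations in order: h(8) = 8, then g(8) = 4, then f(4) = 7. So (fgh)(8) = 7.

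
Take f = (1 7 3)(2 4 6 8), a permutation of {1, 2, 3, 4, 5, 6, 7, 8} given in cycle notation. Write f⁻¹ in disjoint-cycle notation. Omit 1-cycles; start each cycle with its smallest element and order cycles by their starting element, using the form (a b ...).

(1 3 7)(2 8 6 4)

Inverting a permutation written in cycle notation just reverses the order within every cycle.
After reversing and putting each cycle's least element first, f⁻¹ = (1 3 7)(2 8 6 4).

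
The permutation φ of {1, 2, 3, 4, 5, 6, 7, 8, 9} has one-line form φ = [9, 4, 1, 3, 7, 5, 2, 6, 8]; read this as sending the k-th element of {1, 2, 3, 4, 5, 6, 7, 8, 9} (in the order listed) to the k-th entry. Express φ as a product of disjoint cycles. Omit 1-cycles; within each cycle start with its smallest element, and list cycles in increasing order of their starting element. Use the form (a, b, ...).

(1, 9, 8, 6, 5, 7, 2, 4, 3)

From 1: 1 → 9 → 8 → 6 → 5 → 7 → 2 → 4 → 3 → 1, closing the cycle (1, 9, 8, 6, 5, 7, 2, 4, 3).
Continuing from each remaining unvisited element yields (1, 9, 8, 6, 5, 7, 2, 4, 3).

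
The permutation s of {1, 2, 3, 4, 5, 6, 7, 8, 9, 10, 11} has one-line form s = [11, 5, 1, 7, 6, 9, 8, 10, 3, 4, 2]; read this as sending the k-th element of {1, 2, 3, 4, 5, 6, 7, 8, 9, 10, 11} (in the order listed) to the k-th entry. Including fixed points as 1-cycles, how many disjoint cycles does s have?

2

The cycle decomposition is (1, 11, 2, 5, 6, 9, 3)(4, 7, 8, 10), which has 2 cycles (counting 1-cycles).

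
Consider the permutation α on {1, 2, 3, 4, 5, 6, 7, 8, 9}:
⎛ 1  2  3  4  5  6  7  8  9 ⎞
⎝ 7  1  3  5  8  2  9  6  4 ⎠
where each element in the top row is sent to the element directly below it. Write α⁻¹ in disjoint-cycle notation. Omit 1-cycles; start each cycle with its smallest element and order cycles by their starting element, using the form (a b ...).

(1 2 6 8 5 4 9 7)

First write α in disjoint cycles: (1 7 9 4 5 8 6 2).
The inverse reverses every cycle; in canonical form, α⁻¹ = (1 2 6 8 5 4 9 7).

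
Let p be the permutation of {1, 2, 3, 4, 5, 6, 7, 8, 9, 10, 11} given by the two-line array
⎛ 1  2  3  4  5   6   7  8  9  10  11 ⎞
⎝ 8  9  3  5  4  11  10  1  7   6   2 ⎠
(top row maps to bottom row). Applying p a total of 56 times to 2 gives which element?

7

Tracing 2 → 9 → … returns to 2 after 6 steps, so 2 lies in a 6-cycle (2 9 7 10 6 11).
Powers repeat with period 6 on this cycle, and 56 mod 6 = 2, so p^56(2) = p^2(2).
Stepping 2 places around the cycle: 2 → 9 → 7.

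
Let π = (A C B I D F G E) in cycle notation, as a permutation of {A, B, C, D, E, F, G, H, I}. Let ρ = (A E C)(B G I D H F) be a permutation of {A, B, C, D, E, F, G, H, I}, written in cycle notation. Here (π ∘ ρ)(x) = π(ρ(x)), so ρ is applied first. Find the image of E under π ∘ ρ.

(π ∘ ρ)(E) = π(ρ(E)). ρ(E) = C, then π(C) = B. So (π ∘ ρ)(E) = B.

B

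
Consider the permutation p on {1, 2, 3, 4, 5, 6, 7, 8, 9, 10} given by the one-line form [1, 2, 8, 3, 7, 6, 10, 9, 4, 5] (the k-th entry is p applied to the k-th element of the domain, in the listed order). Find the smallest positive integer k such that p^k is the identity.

The disjoint-cycle form of p has cycle lengths 4, 3, 1, 1, 1.
The order of p is the least common multiple of its cycle lengths: lcm(4, 3) = 12.

12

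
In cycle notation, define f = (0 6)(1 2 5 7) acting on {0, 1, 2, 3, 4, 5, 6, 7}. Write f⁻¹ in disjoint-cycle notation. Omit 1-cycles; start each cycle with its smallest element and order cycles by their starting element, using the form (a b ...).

The inverse reverses each cycle.
Reversing each cycle of f and rotating so the smallest element leads gives (0 6)(1 7 5 2).

(0 6)(1 7 5 2)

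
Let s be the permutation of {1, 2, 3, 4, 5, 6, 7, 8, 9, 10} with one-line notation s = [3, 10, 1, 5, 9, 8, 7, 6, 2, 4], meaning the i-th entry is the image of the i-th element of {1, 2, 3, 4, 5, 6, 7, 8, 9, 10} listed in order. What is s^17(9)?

Tracing 9 → 2 → … returns to 9 after 5 steps, so 9 lies in a 5-cycle (2 10 4 5 9).
Powers repeat with period 5 on this cycle, and 17 mod 5 = 2, so s^17(9) = s^2(9).
Stepping 2 places around the cycle: 9 → 2 → 10.

10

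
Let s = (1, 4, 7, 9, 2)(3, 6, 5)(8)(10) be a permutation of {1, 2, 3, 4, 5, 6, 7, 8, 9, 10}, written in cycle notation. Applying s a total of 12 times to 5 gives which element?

5

5 lies in the 3-cycle (3, 6, 5).
On a 3-cycle, s^3 is the identity, so s^12 = s^0 there (12 ≡ 0 mod 3).
So s^12(5) = 5.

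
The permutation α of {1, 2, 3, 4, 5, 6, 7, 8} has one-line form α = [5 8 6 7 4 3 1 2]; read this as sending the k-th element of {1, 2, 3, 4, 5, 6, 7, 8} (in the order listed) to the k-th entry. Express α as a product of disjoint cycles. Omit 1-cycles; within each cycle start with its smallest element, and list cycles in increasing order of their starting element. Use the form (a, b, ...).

From 1: 1 → 5 → 4 → 7 → 1, closing the cycle (1, 5, 4, 7).
Repeating from the next unused element and collecting all non-trivial cycles gives (1, 5, 4, 7)(2, 8)(3, 6).

(1, 5, 4, 7)(2, 8)(3, 6)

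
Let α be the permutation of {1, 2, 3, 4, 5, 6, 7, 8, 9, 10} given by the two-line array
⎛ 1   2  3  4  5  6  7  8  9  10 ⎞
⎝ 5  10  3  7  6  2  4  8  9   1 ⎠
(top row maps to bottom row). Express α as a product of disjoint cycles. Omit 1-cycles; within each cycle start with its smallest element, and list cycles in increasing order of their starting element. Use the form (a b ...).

(1 5 6 2 10)(4 7)

Iterating α from 1 gives 1 → 5 → 6 → 2 → 10 → 1; that is the 5-cycle (1 5 6 2 10).
Continuing from each remaining unvisited element yields (1 5 6 2 10)(4 7).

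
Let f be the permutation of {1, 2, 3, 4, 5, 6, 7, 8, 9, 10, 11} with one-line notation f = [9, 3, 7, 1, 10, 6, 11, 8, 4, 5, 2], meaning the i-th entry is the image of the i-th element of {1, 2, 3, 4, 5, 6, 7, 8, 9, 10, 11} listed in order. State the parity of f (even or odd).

even

In disjoint-cycle form the cycle lengths are 4, 3, 2, 1, 1.
A cycle of length ℓ contributes ℓ−1 transpositions, so f is a product of 3 + 2 + 1 = 6 transpositions — even.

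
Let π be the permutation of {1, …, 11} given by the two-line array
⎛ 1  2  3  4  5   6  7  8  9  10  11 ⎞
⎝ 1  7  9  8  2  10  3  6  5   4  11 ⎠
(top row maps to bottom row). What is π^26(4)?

6

Tracing 4 → 8 → … returns to 4 after 4 steps, so 4 lies in a 4-cycle (4, 8, 6, 10).
On a 4-cycle, π^4 is the identity, so π^26 = π^2 there (26 ≡ 2 mod 4).
Advancing 2 steps from 4: 4 → 8 → 6.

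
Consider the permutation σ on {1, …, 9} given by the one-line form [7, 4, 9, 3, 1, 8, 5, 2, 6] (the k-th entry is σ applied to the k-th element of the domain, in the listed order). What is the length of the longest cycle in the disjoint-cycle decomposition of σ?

Decomposing into disjoint cycles gives (1 7 5)(2 4 3 9 6 8); the longest has length 6.

6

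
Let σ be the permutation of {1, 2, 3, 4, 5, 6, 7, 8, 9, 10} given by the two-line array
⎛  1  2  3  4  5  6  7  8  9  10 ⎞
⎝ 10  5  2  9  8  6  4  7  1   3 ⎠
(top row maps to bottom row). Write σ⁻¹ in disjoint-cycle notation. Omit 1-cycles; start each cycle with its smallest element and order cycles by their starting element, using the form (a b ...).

(1 9 4 7 8 5 2 3 10)

The cycle decomposition of σ is (1 10 3 2 5 8 7 4 9).
The inverse reverses every cycle; in canonical form, σ⁻¹ = (1 9 4 7 8 5 2 3 10).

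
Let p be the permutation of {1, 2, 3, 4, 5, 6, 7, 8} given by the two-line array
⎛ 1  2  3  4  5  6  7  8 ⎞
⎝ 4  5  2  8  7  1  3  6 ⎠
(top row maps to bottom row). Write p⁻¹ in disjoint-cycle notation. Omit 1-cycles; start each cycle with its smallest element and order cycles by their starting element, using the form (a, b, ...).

First write p in disjoint cycles: (1, 4, 8, 6)(2, 5, 7, 3).
The inverse reverses every cycle; in canonical form, p⁻¹ = (1, 6, 8, 4)(2, 3, 7, 5).

(1, 6, 8, 4)(2, 3, 7, 5)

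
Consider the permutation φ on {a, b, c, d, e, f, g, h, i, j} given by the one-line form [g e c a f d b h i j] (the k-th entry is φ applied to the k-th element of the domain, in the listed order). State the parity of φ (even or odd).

In disjoint-cycle form the cycle lengths are 6, 1, 1, 1, 1.
A cycle is odd iff its length is even; φ has 1 even-length cycle, so sgn(φ) = (−1)^1 and φ is odd.

odd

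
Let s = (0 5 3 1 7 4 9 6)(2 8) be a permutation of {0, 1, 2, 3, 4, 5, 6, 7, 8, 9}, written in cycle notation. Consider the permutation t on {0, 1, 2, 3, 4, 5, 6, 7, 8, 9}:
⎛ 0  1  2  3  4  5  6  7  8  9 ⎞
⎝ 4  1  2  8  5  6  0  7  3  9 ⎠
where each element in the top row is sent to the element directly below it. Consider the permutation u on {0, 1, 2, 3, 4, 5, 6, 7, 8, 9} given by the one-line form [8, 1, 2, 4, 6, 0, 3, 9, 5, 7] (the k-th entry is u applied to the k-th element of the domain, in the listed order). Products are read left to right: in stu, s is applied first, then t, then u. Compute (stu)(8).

2

(stu)(8) = u(t(s(8))). s(8) = 2, then t(2) = 2, then u(2) = 2, so the result is 2.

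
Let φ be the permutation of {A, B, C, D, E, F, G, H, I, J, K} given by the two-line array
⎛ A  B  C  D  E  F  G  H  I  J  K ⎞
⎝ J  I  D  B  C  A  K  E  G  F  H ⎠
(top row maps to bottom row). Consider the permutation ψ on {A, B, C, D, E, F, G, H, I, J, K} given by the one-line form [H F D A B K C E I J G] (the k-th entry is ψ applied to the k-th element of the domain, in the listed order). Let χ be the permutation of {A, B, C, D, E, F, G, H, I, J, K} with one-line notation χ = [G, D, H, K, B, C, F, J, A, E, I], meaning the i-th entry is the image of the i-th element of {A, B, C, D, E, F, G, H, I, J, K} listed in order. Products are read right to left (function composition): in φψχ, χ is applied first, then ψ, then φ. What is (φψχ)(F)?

Apply the permutations in order: χ(F) = C, then ψ(C) = D, then φ(D) = B. So (φψχ)(F) = B.

B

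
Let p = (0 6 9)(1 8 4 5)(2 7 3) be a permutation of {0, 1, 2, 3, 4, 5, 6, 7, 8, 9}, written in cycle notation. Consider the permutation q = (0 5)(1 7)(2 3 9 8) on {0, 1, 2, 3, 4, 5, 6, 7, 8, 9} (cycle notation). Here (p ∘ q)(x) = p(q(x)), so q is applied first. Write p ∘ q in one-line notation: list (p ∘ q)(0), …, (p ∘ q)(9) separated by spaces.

1 3 2 0 5 6 9 8 7 4

(p ∘ q)(x) = p(q(x)). Computing each image: p(q(0)) = p(5) = 1, p(q(1)) = p(7) = 3, p(q(2)) = p(3) = 2, p(q(3)) = p(9) = 0, p(q(4)) = p(4) = 5, p(q(5)) = p(0) = 6, p(q(6)) = p(6) = 9, p(q(7)) = p(1) = 8, p(q(8)) = p(2) = 7, p(q(9)) = p(8) = 4.
Hence p ∘ q = [1 3 2 0 5 6 9 8 7 4].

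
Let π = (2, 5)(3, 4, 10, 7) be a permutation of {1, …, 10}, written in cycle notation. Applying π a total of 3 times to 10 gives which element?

4

10 lies in the 4-cycle (3, 4, 10, 7).
Advancing 3 steps from 10: 10 → 7 → 3 → 4.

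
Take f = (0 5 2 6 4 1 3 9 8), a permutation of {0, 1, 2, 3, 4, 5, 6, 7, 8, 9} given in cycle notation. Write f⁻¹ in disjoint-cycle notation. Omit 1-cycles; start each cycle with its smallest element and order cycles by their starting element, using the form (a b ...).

(0 8 9 3 1 4 6 2 5)

If f sends a → b within a cycle, f⁻¹ sends b → a; equivalently, reverse each cycle.
Reversing each cycle of f and rotating so the smallest element leads gives (0 8 9 3 1 4 6 2 5).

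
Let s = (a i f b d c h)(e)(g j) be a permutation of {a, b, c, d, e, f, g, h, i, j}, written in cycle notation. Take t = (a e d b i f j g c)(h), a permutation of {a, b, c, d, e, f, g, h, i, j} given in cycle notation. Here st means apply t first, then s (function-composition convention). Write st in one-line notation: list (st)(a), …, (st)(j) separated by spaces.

For each element, apply t then s: a → e → e; b → i → f; c → a → i; d → b → d; e → d → c; f → j → g; g → c → h; h → h → a; i → f → b; j → g → j.
Collecting the images, st = [e f i d c g h a b j].

e f i d c g h a b j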